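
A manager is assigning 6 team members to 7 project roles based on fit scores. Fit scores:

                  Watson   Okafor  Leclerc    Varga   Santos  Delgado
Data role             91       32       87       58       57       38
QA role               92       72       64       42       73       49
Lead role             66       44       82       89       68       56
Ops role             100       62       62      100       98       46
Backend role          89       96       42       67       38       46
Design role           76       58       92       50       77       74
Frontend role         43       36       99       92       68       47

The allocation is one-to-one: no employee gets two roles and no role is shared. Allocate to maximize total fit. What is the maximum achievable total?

Max total: 548 pts

This is the linear assignment problem.
Optimal: Watson→QA role (92 pts), Okafor→Backend role (96 pts), Leclerc→Frontend role (99 pts), Varga→Lead role (89 pts), Santos→Ops role (98 pts), Delgado→Design role (74 pts) — total 92+96+99+89+98+74 = 548 pts.
Max-entry greedy (repeatedly take the single best remaining cell) gives 510 pts, worse by 38.
Next-best assignment: Watson→Data role, Okafor→Backend role, Leclerc→Frontend role, Varga→Lead role, Santos→Ops role, Delgado→Design role = 547 pts.
Swapping Delgado↔Varga (Delgado→Lead role 56 pts, Varga→Design role 50 pts) loses 57.
Checked against all permutations: 548 pts is optimal.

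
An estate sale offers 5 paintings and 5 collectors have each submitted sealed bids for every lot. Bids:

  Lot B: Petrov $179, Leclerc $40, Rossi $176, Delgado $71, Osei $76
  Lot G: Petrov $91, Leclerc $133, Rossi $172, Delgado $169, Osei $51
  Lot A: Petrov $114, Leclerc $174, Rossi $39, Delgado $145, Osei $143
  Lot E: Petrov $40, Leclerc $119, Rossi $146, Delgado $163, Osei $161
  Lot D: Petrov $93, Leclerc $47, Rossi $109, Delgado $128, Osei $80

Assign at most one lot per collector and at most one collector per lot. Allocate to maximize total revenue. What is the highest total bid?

Maximum total: $814

This is the linear assignment problem.
Optimal: Petrov→Lot B ($179), Leclerc→Lot A ($174), Rossi→Lot G ($172), Delgado→Lot D ($128), Osei→Lot E ($161) — total 179+174+172+128+161 = $814.
Row-greedy (each collector in turn takes its best remaining lot) gives $768, worse by 46.
Swapping Osei↔Rossi (Osei→Lot G $51, Rossi→Lot E $146) loses 136.
No other one-to-one assignment exceeds $814.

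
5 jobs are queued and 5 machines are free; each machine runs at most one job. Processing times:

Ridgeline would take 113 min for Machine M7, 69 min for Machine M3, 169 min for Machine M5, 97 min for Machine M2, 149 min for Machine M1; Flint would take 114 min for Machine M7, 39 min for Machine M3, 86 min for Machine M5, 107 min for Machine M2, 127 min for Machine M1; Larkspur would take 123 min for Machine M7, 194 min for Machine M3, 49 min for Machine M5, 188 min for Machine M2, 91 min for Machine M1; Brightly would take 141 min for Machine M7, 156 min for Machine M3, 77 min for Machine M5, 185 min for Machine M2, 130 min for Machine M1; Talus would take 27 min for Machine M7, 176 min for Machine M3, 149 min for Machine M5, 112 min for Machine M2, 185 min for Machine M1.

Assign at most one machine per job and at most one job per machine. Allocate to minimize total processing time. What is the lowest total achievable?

Optimal: Ridgeline→Machine M2 (97 min), Flint→Machine M3 (39 min), Larkspur→Machine M1 (91 min), Brightly→Machine M5 (77 min), Talus→Machine M7 (27 min) — total 97+39+91+77+27 = 331 min.
Min-entry greedy (repeatedly take the single cheapest remaining cell) gives 342 min, worse by 11.
Next-best assignment: Ridgeline→Machine M2, Flint→Machine M3, Larkspur→Machine M5, Brightly→Machine M1, Talus→Machine M7 = 342 min.

Minimum total: 331 min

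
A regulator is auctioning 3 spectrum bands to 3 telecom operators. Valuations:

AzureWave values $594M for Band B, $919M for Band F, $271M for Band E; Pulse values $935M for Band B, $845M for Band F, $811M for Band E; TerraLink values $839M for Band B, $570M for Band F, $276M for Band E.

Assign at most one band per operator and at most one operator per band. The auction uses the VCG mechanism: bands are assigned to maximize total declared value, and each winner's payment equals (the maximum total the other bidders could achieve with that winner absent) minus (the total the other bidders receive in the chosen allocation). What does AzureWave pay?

Efficient allocation: AzureWave→Band F ($919M), Pulse→Band E ($811M), TerraLink→Band B ($839M); total welfare W = $2569M.
AzureWave receives Band F at value $919M, so the others get W − 919 = $1650M.
Without AzureWave: best allocation of the remaining 2 bidders over all 3 bands is Pulse→Band F ($845M), TerraLink→Band B ($839M), total $1684M.
VCG payment = (others' best without AzureWave) − (others' welfare with AzureWave) = 1684 − 1650 = $34M.

AzureWave pays $34M.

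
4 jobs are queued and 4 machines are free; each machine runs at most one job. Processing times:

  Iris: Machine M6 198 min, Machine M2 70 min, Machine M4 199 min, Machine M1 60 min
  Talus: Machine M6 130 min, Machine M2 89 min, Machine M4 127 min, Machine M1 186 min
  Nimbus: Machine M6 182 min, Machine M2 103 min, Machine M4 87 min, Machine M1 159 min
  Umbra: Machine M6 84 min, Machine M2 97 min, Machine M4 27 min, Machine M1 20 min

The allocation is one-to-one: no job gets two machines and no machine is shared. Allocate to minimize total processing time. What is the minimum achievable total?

Minimum total: 307 min

This is the linear assignment problem.
Optimal: Iris→Machine M2 (70 min), Talus→Machine M6 (130 min), Nimbus→Machine M4 (87 min), Umbra→Machine M1 (20 min) — total 70+130+87+20 = 307 min.
Row-greedy (each job in turn takes its cheapest remaining machine) gives 320 min, worse by 13.
Next-best assignment: Iris→Machine M1, Talus→Machine M6, Nimbus→Machine M2, Umbra→Machine M4 = 320 min.
No other one-to-one assignment undercuts 307 min.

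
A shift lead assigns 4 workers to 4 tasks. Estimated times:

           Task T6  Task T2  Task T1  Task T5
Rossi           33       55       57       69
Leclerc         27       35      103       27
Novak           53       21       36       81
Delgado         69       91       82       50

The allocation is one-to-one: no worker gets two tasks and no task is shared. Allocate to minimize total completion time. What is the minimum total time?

Optimal: Rossi→Task T6 (33 min), Leclerc→Task T2 (35 min), Novak→Task T1 (36 min), Delgado→Task T5 (50 min) — total 33+35+36+50 = 154 min.
Column-greedy (each task in turn goes to its cheapest remaining worker) gives 155 min, worse by 1.
Next-best assignment: Rossi→Task T1, Leclerc→Task T6, Novak→Task T2, Delgado→Task T5 = 155 min.
Every other assignment is strictly worse.

Minimum total: 154 min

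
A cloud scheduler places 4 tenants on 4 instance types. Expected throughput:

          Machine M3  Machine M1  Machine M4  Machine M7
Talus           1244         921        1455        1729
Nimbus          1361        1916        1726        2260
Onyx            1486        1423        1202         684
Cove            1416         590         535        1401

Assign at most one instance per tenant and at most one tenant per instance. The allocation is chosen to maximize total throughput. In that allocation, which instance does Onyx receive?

Onyx receives Machine M1.

Optimal: Talus→Machine M4 (1455 ops/s), Nimbus→Machine M7 (2260 ops/s), Onyx→Machine M1 (1423 ops/s), Cove→Machine M3 (1416 ops/s) — total 1455+2260+1423+1416 = 6554 ops/s.
Onyx's own top instance is Machine M3 (1486 ops/s), but forcing Onyx→Machine M3 and reassigning the rest optimally gives only 6258 ops/s — worse by 296.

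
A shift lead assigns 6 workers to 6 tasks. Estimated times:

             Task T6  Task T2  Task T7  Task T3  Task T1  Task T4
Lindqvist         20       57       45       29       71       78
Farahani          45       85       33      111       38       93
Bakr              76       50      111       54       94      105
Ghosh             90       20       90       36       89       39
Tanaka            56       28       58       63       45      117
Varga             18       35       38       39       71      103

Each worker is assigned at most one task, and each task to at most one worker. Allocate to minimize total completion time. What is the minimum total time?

Min total: 214 min

Optimal: Lindqvist→Task T3 (29 min), Farahani→Task T7 (33 min), Bakr→Task T2 (50 min), Ghosh→Task T4 (39 min), Tanaka→Task T1 (45 min), Varga→Task T6 (18 min) — total 29+33+50+39+45+18 = 214 min.
Min-entry greedy (repeatedly take the single cheapest remaining cell) gives 250 min, worse by 36.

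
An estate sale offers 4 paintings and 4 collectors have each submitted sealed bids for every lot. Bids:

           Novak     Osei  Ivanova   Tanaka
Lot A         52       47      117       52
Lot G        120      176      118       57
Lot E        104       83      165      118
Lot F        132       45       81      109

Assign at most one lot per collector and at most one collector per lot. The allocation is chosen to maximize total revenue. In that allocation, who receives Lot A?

This is the linear assignment problem.
Optimal: Novak→Lot F ($132), Osei→Lot G ($176), Ivanova→Lot A ($117), Tanaka→Lot E ($118) — total 132+176+117+118 = $543.
Row-greedy (each collector in turn takes its best remaining lot) gives $525, worse by 18.
Next-best assignment: Novak→Lot F, Osei→Lot G, Ivanova→Lot E, Tanaka→Lot A = $525.
Ivanova's own top lot is Lot E ($165), but forcing Ivanova→Lot E and reassigning the rest optimally gives only $525 — worse by 18.

Ivanova receives Lot A.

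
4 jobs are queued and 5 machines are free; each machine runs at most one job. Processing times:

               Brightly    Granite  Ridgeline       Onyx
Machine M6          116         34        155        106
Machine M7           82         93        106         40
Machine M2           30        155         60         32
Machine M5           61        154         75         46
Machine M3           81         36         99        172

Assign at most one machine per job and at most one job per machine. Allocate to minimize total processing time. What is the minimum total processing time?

Optimal: Brightly→Machine M2 (30 min), Granite→Machine M6 (34 min), Ridgeline→Machine M5 (75 min), Onyx→Machine M7 (40 min) — total 30+34+75+40 = 179 min.
Next-best assignment: Brightly→Machine M2, Granite→Machine M3, Ridgeline→Machine M5, Onyx→Machine M7 = 181 min.
No other one-to-one assignment undercuts 179 min.

Minimum total: 179 min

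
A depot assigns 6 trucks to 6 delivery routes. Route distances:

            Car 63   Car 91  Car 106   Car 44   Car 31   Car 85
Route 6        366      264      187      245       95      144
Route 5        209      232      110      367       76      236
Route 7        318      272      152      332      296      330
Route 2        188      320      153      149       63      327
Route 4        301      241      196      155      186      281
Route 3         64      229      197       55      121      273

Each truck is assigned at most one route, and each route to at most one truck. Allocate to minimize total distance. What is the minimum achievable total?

Treat this as an assignment problem: match each truck to one route.
Optimal: Car 63→Route 3 (64 km), Car 91→Route 7 (272 km), Car 106→Route 5 (110 km), Car 44→Route 4 (155 km), Car 31→Route 2 (63 km), Car 85→Route 6 (144 km) — total 64+272+110+155+63+144 = 808 km.
Min-entry greedy (repeatedly take the single cheapest remaining cell) gives 931 km, worse by 123.
Next-best assignment: Car 63→Route 3, Car 91→Route 5, Car 106→Route 7, Car 44→Route 4, Car 31→Route 2, Car 85→Route 6 = 810 km.

Min total: 808 km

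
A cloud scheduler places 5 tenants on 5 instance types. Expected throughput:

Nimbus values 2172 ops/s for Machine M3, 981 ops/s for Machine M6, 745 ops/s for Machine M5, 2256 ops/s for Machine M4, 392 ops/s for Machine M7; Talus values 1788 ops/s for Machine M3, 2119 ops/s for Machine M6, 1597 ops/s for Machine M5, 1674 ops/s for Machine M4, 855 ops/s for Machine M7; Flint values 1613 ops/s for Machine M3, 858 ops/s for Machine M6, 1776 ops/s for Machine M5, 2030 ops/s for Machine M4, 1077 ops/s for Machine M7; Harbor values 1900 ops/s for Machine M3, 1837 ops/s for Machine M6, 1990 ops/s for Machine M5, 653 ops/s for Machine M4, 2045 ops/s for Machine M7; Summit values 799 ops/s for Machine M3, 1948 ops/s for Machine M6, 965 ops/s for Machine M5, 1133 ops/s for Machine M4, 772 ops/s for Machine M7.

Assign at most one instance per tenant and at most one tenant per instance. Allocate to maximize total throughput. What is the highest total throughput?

Max total: 9813 ops/s

This is a one-to-one assignment (maximum-weight bipartite matching).
Optimal: Nimbus→Machine M4 (2256 ops/s), Talus→Machine M3 (1788 ops/s), Flint→Machine M5 (1776 ops/s), Harbor→Machine M7 (2045 ops/s), Summit→Machine M6 (1948 ops/s) — total 2256+1788+1776+2045+1948 = 9813 ops/s.
Max-entry greedy (repeatedly take the single best remaining cell) gives 8995 ops/s, worse by 818.
Next-best assignment: Nimbus→Machine M3, Talus→Machine M5, Flint→Machine M4, Harbor→Machine M7, Summit→Machine M6 = 9792 ops/s.
Swapping Nimbus↔Harbor (Nimbus→Machine M7 392 ops/s, Harbor→Machine M4 653 ops/s) loses 3256.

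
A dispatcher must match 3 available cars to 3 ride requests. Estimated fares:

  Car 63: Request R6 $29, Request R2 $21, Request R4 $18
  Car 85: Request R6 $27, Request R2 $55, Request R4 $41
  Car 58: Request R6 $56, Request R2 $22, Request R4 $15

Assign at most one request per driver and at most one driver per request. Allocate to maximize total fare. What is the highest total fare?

Max total: $129

Optimal: Car 63→Request R4 ($18), Car 85→Request R2 ($55), Car 58→Request R6 ($56) — total 18+55+56 = $129.
Row-greedy (each driver in turn takes its best remaining request) gives $99, worse by 30.
Next-best assignment: Car 63→Request R2, Car 85→Request R4, Car 58→Request R6 = $118.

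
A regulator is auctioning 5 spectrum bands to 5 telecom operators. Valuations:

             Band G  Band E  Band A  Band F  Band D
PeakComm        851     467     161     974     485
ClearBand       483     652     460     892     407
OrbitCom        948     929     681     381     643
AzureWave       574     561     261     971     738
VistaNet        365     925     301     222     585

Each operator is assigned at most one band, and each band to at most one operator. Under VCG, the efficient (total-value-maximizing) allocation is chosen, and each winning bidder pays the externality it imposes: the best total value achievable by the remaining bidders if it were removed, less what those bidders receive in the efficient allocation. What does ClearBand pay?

ClearBand pays $390M.

Efficient allocation: PeakComm→Band G ($851M), ClearBand→Band F ($892M), OrbitCom→Band A ($681M), AzureWave→Band D ($738M), VistaNet→Band E ($925M); total welfare W = $4087M.
ClearBand receives Band F at value $892M, so the others get W − 892 = $3195M.
Without ClearBand: best allocation of the remaining 4 bidders over all 5 bands is PeakComm→Band F ($974M), OrbitCom→Band G ($948M), AzureWave→Band D ($738M), VistaNet→Band E ($925M), total $3585M.
VCG payment = (others' best without ClearBand) − (others' welfare with ClearBand) = 3585 − 3195 = $390M.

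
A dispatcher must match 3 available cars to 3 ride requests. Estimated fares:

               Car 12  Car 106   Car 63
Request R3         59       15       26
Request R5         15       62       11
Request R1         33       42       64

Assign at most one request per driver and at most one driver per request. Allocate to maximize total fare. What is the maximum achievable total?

This is a one-to-one assignment (maximum-weight bipartite matching).
Optimal: Car 12→Request R3 ($59), Car 106→Request R5 ($62), Car 63→Request R1 ($64) — total 59+62+64 = $185.

Maximum total: $185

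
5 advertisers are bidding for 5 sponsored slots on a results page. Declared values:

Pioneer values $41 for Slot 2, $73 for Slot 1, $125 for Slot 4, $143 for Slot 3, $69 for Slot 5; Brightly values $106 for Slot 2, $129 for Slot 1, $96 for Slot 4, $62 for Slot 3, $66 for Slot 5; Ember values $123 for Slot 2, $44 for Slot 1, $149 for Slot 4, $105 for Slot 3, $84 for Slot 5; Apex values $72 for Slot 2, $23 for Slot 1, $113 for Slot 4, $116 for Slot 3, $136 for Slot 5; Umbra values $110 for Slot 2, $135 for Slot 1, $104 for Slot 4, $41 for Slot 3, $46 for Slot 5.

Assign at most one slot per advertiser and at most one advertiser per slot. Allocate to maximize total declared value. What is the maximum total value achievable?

Maximum total: $669

Treat this as an assignment problem: match each advertiser to one slot.
Optimal: Pioneer→Slot 3 ($143), Brightly→Slot 2 ($106), Ember→Slot 4 ($149), Apex→Slot 5 ($136), Umbra→Slot 1 ($135) — total 143+106+149+136+135 = $669.
Column-greedy (each slot in turn goes to its best remaining advertiser) gives $565, worse by 104.
Next-best assignment: Pioneer→Slot 3, Brightly→Slot 1, Ember→Slot 4, Apex→Slot 5, Umbra→Slot 2 = $667.
Swapping Umbra↔Pioneer (Umbra→Slot 3 $41, Pioneer→Slot 1 $73) loses 164.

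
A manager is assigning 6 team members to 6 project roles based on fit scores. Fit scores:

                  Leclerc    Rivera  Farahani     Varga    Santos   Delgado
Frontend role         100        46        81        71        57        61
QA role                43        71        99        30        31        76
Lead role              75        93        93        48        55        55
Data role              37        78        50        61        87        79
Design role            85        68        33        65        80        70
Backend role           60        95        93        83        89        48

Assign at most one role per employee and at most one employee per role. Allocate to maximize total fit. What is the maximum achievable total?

Optimal: Leclerc→Frontend role (100 pts), Rivera→Lead role (93 pts), Farahani→QA role (99 pts), Varga→Backend role (83 pts), Santos→Design role (80 pts), Delgado→Data role (79 pts) — total 100+93+99+83+80+79 = 534 pts.
Max-entry greedy (repeatedly take the single best remaining cell) gives 499 pts, worse by 35.
Next-best assignment: Leclerc→Frontend role, Rivera→Lead role, Farahani→QA role, Varga→Backend role, Santos→Data role, Delgado→Design role = 532 pts.
Every other assignment is strictly worse.

Max total: 534 pts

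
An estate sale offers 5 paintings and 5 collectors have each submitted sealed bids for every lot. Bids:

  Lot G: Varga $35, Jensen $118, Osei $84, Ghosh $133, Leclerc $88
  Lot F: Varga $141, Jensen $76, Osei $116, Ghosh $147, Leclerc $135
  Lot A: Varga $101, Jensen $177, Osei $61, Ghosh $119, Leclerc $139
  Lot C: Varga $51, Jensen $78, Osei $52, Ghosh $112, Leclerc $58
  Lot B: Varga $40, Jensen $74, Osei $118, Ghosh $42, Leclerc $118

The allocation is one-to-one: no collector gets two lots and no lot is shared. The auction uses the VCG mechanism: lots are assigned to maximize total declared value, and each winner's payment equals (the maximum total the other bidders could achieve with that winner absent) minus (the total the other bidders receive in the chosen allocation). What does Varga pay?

Varga pays $68.

Efficient allocation: Varga→Lot F ($141), Jensen→Lot A ($177), Osei→Lot B ($118), Ghosh→Lot C ($112), Leclerc→Lot G ($88); total welfare W = $636.
Varga receives Lot F at value $141, so the others get W − 141 = $495.
Without Varga: best allocation of the remaining 4 bidders over all 5 lots is Jensen→Lot A ($177), Osei→Lot B ($118), Ghosh→Lot G ($133), Leclerc→Lot F ($135), total $563.
VCG payment = (others' best without Varga) − (others' welfare with Varga) = 563 − 495 = $68.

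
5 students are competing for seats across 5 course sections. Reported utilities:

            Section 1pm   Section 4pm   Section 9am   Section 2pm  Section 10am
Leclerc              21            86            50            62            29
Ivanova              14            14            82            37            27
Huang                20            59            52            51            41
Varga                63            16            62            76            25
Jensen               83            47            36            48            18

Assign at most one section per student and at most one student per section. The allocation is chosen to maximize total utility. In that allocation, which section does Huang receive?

Huang receives Section 10am.

Treat this as an assignment problem: match each student to one section.
Optimal: Leclerc→Section 4pm (86 points), Ivanova→Section 9am (82 points), Huang→Section 10am (41 points), Varga→Section 2pm (76 points), Jensen→Section 1pm (83 points) — total 86+82+41+76+83 = 368 points.
Row-greedy (each student in turn takes its best remaining section) gives 300 points, worse by 68.
Huang's own top section is Section 4pm (59 points), but forcing Huang→Section 4pm and reassigning the rest optimally gives only 329 points — worse by 39.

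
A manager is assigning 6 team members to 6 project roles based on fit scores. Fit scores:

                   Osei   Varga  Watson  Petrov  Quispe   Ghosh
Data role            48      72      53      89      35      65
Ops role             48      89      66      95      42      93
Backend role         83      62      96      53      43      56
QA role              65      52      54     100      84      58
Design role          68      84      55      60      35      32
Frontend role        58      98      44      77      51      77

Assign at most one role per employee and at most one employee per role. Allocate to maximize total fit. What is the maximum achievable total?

This is the linear assignment problem.
Optimal: Osei→Design role (68 pts), Varga→Frontend role (98 pts), Watson→Backend role (96 pts), Petrov→Data role (89 pts), Quispe→QA role (84 pts), Ghosh→Ops role (93 pts) — total 68+98+96+89+84+93 = 528 pts.
Row-greedy (each employee in turn takes its best remaining role) gives 414 pts, worse by 114.
Checked against all permutations: 528 pts is optimal.

Maximum total: 528 pts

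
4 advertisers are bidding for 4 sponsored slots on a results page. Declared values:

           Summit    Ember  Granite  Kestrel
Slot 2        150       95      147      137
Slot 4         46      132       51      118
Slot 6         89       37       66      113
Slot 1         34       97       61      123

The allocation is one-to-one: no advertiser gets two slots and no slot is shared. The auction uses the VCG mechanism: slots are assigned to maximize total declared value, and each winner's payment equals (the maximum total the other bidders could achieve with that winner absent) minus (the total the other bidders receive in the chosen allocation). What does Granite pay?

Granite pays $61.

Efficient allocation: Summit→Slot 6 ($89), Ember→Slot 4 ($132), Granite→Slot 2 ($147), Kestrel→Slot 1 ($123); total welfare W = $491.
Granite receives Slot 2 at value $147, so the others get W − 147 = $344.
Without Granite: best allocation of the remaining 3 bidders over all 4 slots is Summit→Slot 2 ($150), Ember→Slot 4 ($132), Kestrel→Slot 1 ($123), total $405.
VCG payment = (others' best without Granite) − (others' welfare with Granite) = 405 − 344 = $61.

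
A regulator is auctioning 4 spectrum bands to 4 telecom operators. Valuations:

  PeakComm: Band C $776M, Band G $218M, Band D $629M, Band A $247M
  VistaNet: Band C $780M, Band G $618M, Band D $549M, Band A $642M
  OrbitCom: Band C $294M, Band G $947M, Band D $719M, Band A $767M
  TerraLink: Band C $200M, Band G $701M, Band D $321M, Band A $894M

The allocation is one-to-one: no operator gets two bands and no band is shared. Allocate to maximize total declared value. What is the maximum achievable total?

Optimal: PeakComm→Band D ($629M), VistaNet→Band C ($780M), OrbitCom→Band G ($947M), TerraLink→Band A ($894M) — total 629+780+947+894 = $3250M.
Row-greedy (each operator in turn takes its best remaining band) gives $2686M, worse by 564.
Next-best assignment: PeakComm→Band C, VistaNet→Band D, OrbitCom→Band G, TerraLink→Band A = $3166M.
Checked against all permutations: $3250M is optimal.

Max total: $3250M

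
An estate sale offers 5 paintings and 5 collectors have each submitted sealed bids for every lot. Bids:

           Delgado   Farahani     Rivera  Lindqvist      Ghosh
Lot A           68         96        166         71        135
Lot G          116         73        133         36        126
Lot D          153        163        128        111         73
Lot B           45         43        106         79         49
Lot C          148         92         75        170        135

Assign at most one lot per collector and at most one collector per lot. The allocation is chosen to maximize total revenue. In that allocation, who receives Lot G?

Delgado receives Lot G.

This is a one-to-one assignment (maximum-weight bipartite matching).
Optimal: Delgado→Lot G ($116), Farahani→Lot D ($163), Rivera→Lot B ($106), Lindqvist→Lot C ($170), Ghosh→Lot A ($135) — total 116+163+106+170+135 = $690.
Swapping Ghosh↔Farahani (Ghosh→Lot D $73, Farahani→Lot A $96) loses 129.
No other one-to-one assignment exceeds $690.
Delgado's own top lot is Lot D ($153), but forcing Delgado→Lot D and reassigning the rest optimally gives only $658 — worse by 32.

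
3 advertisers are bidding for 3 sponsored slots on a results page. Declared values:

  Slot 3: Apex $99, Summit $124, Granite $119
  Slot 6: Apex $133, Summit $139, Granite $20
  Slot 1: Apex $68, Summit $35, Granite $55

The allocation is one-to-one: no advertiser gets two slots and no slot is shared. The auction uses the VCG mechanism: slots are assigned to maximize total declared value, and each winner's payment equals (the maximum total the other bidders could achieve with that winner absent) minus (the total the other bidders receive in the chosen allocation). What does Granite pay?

Granite pays $50.

Efficient allocation: Apex→Slot 1 ($68), Summit→Slot 6 ($139), Granite→Slot 3 ($119); total welfare W = $326.
Granite receives Slot 3 at value $119, so the others get W − 119 = $207.
Without Granite: best allocation of the remaining 2 bidders over all 3 slots is Apex→Slot 6 ($133), Summit→Slot 3 ($124), total $257.
VCG payment = (others' best without Granite) − (others' welfare with Granite) = 257 − 207 = $50.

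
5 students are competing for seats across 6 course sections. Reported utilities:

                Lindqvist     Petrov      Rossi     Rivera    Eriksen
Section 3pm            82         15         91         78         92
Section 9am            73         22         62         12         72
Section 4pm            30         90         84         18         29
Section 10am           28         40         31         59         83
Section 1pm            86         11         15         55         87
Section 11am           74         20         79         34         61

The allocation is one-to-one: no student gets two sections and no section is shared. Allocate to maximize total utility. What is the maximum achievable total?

Maximum total: 416 points

This is the linear assignment problem.
Optimal: Lindqvist→Section 1pm (86 points), Petrov→Section 4pm (90 points), Rossi→Section 11am (79 points), Rivera→Section 3pm (78 points), Eriksen→Section 10am (83 points) — total 86+90+79+78+83 = 416 points.
Row-greedy (each student in turn takes its best remaining section) gives 398 points, worse by 18.
Checked against all permutations: 416 points is optimal.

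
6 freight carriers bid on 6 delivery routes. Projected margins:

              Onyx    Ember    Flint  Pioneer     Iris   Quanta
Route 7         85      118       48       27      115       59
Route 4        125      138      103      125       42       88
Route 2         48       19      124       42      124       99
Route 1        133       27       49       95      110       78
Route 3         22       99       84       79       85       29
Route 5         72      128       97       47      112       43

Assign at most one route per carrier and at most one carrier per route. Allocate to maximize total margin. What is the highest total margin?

Optimal: Onyx→Route 1 ($133k), Ember→Route 5 ($128k), Flint→Route 3 ($84k), Pioneer→Route 4 ($125k), Iris→Route 7 ($115k), Quanta→Route 2 ($99k) — total 133+128+84+125+115+99 = $684k.

Maximum total: $684k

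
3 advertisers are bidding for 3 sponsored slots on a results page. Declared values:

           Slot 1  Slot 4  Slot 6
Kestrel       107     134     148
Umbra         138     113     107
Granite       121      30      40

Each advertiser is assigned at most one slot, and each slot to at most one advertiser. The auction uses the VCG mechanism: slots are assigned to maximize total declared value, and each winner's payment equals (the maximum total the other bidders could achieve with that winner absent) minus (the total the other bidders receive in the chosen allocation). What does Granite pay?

Efficient allocation: Kestrel→Slot 6 ($148), Umbra→Slot 4 ($113), Granite→Slot 1 ($121); total welfare W = $382.
Granite receives Slot 1 at value $121, so the others get W − 121 = $261.
Without Granite: best allocation of the remaining 2 bidders over all 3 slots is Kestrel→Slot 6 ($148), Umbra→Slot 1 ($138), total $286.
VCG payment = (others' best without Granite) − (others' welfare with Granite) = 286 − 261 = $25.

Granite pays $25.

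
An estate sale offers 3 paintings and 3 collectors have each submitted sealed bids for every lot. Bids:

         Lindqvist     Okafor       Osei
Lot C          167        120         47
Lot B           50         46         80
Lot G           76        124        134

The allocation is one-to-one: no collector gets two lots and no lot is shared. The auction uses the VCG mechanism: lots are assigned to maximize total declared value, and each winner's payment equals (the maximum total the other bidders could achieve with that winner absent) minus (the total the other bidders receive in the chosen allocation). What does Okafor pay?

Okafor pays $54.

Efficient allocation: Lindqvist→Lot C ($167), Okafor→Lot G ($124), Osei→Lot B ($80); total welfare W = $371.
Okafor receives Lot G at value $124, so the others get W − 124 = $247.
Without Okafor: best allocation of the remaining 2 bidders over all 3 lots is Lindqvist→Lot C ($167), Osei→Lot G ($134), total $301.
VCG payment = (others' best without Okafor) − (others' welfare with Okafor) = 301 − 247 = $54.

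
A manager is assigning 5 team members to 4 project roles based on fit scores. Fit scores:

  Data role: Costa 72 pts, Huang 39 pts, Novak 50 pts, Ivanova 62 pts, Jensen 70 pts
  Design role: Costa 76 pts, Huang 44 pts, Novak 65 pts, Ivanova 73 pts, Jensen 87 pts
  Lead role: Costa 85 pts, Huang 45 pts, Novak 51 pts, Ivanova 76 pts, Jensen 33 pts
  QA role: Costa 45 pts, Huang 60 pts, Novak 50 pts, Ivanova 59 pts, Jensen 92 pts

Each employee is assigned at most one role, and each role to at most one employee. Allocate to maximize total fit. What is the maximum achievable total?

Max total: 305 pts

This is the linear assignment problem.
Optimal: Costa→Data role (72 pts), Novak→Design role (65 pts), Ivanova→Lead role (76 pts), Jensen→QA role (92 pts) — total 72+65+76+92 = 305 pts.
Column-greedy (each role in turn goes to its best remaining employee) gives 295 pts, worse by 10.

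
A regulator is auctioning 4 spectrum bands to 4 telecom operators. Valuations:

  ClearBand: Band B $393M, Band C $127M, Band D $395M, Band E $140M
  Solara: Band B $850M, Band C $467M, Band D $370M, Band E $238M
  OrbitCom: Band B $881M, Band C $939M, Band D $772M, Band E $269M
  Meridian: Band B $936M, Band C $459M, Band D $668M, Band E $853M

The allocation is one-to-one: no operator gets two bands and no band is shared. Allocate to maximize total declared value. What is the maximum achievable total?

This is a one-to-one assignment (maximum-weight bipartite matching).
Optimal: ClearBand→Band D ($395M), Solara→Band B ($850M), OrbitCom→Band C ($939M), Meridian→Band E ($853M) — total 395+850+939+853 = $3037M.
Max-entry greedy (repeatedly take the single best remaining cell) gives $2508M, worse by 529.
Next-best assignment: ClearBand→Band C, Solara→Band B, OrbitCom→Band D, Meridian→Band E = $2602M.
No other one-to-one assignment exceeds $3037M.

Max total: $3037M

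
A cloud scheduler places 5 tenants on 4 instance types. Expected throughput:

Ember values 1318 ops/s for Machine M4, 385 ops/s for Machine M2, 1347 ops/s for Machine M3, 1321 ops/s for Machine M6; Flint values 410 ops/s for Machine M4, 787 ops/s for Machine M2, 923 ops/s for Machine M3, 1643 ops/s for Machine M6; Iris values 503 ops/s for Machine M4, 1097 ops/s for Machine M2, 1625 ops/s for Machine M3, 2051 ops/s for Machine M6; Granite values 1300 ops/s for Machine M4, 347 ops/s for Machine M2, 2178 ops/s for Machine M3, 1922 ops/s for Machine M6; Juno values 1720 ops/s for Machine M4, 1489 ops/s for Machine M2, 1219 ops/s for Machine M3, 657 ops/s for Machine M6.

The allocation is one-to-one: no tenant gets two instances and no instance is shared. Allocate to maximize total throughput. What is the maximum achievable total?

Optimal: Ember→Machine M4 (1318 ops/s), Juno→Machine M2 (1489 ops/s), Granite→Machine M3 (2178 ops/s), Iris→Machine M6 (2051 ops/s) — total 1318+1489+2178+2051 = 7036 ops/s.
Row-greedy (each tenant in turn takes its best remaining instance) gives 5387 ops/s, worse by 1649.
Next-best assignment: Juno→Machine M4, Flint→Machine M2, Granite→Machine M3, Iris→Machine M6 = 6736 ops/s.

Max total: 7036 ops/s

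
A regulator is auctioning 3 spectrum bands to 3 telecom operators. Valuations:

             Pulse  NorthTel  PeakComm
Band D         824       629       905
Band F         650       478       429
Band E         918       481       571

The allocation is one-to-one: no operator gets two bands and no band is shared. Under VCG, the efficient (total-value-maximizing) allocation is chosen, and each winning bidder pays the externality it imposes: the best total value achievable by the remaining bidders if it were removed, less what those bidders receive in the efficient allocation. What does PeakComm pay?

Efficient allocation: Pulse→Band E ($918M), NorthTel→Band F ($478M), PeakComm→Band D ($905M); total welfare W = $2301M.
PeakComm receives Band D at value $905M, so the others get W − 905 = $1396M.
Without PeakComm: best allocation of the remaining 2 bidders over all 3 bands is Pulse→Band E ($918M), NorthTel→Band D ($629M), total $1547M.
VCG payment = (others' best without PeakComm) − (others' welfare with PeakComm) = 1547 − 1396 = $151M.

PeakComm pays $151M.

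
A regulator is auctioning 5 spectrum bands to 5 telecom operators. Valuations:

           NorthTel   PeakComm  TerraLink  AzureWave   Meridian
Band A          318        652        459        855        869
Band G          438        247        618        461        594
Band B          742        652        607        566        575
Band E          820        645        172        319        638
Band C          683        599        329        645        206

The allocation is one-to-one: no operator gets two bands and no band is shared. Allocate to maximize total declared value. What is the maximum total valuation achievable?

Maximum total: $3604M

This is the linear assignment problem.
Optimal: NorthTel→Band E ($820M), PeakComm→Band B ($652M), TerraLink→Band G ($618M), AzureWave→Band C ($645M), Meridian→Band A ($869M) — total 820+652+618+645+869 = $3604M.
Next-best assignment: NorthTel→Band B, PeakComm→Band E, TerraLink→Band G, AzureWave→Band C, Meridian→Band A = $3519M.
Every other assignment is strictly worse.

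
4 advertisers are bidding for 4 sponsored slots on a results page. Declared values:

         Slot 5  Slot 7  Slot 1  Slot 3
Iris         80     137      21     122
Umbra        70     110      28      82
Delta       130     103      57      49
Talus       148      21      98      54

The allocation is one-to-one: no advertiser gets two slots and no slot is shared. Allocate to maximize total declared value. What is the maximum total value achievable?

Optimal: Iris→Slot 3 ($122), Umbra→Slot 7 ($110), Delta→Slot 5 ($130), Talus→Slot 1 ($98) — total 122+110+130+98 = $460.
Max-entry greedy (repeatedly take the single best remaining cell) gives $424, worse by 36.
Every other assignment is strictly worse.

Maximum total: $460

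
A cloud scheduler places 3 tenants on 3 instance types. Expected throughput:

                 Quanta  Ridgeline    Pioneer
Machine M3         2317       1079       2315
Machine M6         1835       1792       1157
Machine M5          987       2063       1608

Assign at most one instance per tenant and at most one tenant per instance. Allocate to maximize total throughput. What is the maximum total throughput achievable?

This is a one-to-one assignment (maximum-weight bipartite matching).
Optimal: Quanta→Machine M6 (1835 ops/s), Ridgeline→Machine M5 (2063 ops/s), Pioneer→Machine M3 (2315 ops/s) — total 1835+2063+2315 = 6213 ops/s.
Row-greedy (each tenant in turn takes its best remaining instance) gives 5537 ops/s, worse by 676.
Swapping Ridgeline↔Quanta (Ridgeline→Machine M6 1792 ops/s, Quanta→Machine M5 987 ops/s) loses 1119.

Maximum total: 6213 ops/s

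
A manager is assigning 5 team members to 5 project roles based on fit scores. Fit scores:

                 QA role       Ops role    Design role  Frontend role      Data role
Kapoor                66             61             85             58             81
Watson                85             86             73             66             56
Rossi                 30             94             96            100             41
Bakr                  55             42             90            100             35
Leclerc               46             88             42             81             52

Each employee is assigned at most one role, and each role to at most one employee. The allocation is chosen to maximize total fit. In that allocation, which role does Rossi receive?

Rossi receives Design role.

Optimal: Kapoor→Data role (81 pts), Watson→QA role (85 pts), Rossi→Design role (96 pts), Bakr→Frontend role (100 pts), Leclerc→Ops role (88 pts) — total 81+85+96+100+88 = 450 pts.
Max-entry greedy (repeatedly take the single best remaining cell) gives 444 pts, worse by 6.
Next-best assignment: Kapoor→Data role, Watson→QA role, Rossi→Frontend role, Bakr→Design role, Leclerc→Ops role = 444 pts.
Swapping Bakr↔Watson (Bakr→QA role 55 pts, Watson→Frontend role 66 pts) loses 64.
Rossi's own top role is Frontend role (100 pts), but forcing Rossi→Frontend role and reassigning the rest optimally gives only 444 pts — worse by 6.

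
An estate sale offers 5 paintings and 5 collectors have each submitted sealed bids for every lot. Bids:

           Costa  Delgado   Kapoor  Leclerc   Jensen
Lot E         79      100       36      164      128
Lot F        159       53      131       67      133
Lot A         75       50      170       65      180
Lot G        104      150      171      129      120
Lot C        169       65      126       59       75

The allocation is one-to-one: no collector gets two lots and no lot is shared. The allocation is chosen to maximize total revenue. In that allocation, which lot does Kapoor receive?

This is a one-to-one assignment (maximum-weight bipartite matching).
Optimal: Costa→Lot C ($169), Delgado→Lot G ($150), Kapoor→Lot F ($131), Leclerc→Lot E ($164), Jensen→Lot A ($180) — total 169+150+131+164+180 = $794.
Row-greedy (each collector in turn takes its best remaining lot) gives $786, worse by 8.
Swapping Jensen↔Kapoor (Jensen→Lot F $133, Kapoor→Lot A $170) loses 8.
Every other assignment is strictly worse.
Kapoor's own top lot is Lot G ($171), but forcing Kapoor→Lot G and reassigning the rest optimally gives only $739 — worse by 55.

Kapoor receives Lot F.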